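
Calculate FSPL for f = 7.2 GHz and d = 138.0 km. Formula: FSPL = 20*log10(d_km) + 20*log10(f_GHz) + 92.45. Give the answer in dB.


20*log10(138.0) = 42.8
20*log10(7.2) = 17.15
FSPL = 152.4 dB

152.4 dB


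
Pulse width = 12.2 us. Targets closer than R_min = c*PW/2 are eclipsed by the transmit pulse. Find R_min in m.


R_min = 3e8 * 12.2e-6 / 2 = 1830.0 m

1830.0 m


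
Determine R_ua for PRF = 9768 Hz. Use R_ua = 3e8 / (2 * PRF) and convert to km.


R_ua = 3e8 / (2 * 9768) = 15356.3 m = 15.4 km

15.4 km


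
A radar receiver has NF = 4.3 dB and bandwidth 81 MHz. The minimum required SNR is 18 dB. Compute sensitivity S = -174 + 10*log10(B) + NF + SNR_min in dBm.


10*log10(81000000.0) = 79.08
S = -174 + 79.08 + 4.3 + 18 = -72.6 dBm

-72.6 dBm


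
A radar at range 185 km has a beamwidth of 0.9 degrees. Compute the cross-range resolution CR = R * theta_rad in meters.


BW_rad = 0.015707963
CR = 185000 * 0.015707963 = 2906.0 m

2906.0 m


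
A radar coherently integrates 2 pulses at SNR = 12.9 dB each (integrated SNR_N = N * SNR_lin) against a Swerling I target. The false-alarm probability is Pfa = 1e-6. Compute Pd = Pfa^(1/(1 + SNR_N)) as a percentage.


SNR_lin = 10^(12.9/10) = 19.49845
SNR_N = 2 * 19.49845 = 38.9969
1/(1 + SNR_N) = 1/39.9969 = 0.0250019
Pd = (1e-6)^0.0250019 = 0.70793
Pd = 70.8%

70.8%


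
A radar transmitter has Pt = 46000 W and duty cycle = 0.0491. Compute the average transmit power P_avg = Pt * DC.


P_avg = 46000 * 0.0491 = 2258.6 W

2258.6 W


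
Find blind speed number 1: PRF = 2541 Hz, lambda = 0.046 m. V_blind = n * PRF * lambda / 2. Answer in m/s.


V_blind = 1 * 2541 * 0.046 / 2 = 58.4 m/s

58.4 m/s


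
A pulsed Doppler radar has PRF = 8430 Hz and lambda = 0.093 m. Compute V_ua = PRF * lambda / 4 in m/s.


V_ua = 8430 * 0.093 / 4 = 196.0 m/s

196.0 m/s


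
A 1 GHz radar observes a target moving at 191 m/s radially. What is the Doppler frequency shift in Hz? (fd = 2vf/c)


fd = 2 * 191 * 1000000000.0 / 3e8 = 1273.3 Hz

1273.3 Hz


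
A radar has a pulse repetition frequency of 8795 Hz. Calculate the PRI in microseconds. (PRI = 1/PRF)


PRI = 1/8795 = 0.000113701 s = 113.7 us

113.7 us


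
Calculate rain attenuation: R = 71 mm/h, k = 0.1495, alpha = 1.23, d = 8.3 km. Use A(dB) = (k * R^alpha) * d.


gamma = 0.1495 * 71^1.23 = 28.293649 dB/km
A = 28.293649 * 8.3 = 234.84 dB

234.84 dB


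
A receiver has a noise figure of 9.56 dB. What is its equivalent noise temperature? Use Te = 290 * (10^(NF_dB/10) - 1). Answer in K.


NF_lin = 10^(9.56/10) = 9.036495
Te = 290 * (9.036495 - 1) = 2330.6 K

2330.6 K


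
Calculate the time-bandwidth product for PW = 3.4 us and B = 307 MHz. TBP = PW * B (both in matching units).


TBP = 3.4 * 307 = 1043.8

1043.8


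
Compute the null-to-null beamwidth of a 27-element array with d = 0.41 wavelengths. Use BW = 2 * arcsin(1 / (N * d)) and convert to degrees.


1/(N*d) = 1/(27*0.41) = 0.090334
BW = 2*arcsin(0.090334) = 10.4 degrees

10.4 degrees


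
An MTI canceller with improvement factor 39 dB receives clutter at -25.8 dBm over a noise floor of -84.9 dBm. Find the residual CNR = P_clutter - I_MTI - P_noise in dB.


CNR = -25.8 - 39 - (-84.9) = 20.1 dB

20.1 dB


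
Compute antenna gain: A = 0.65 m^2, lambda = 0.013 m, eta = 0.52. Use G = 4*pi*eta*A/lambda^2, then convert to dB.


G_linear = 4*pi*0.52*0.65/0.013^2 = 25132.74
G_dB = 10*log10(25132.74) = 44.0 dB

44.0 dB


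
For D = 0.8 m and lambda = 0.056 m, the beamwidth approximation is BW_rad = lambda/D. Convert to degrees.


BW_rad = 0.056 / 0.8 = 0.07
BW_deg = 4.01 degrees

4.01 degrees


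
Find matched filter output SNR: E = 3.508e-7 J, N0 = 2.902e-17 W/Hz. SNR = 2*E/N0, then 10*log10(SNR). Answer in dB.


SNR_lin = 2 * 3.508e-7 / 2.902e-17 = 2.418e10
SNR_dB = 10*log10(2.418e10) = 103.8 dB

103.8 dB


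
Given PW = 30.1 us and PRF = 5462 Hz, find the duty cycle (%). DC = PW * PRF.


DC = 30.1e-6 * 5462 * 100 = 16.44%

16.44%


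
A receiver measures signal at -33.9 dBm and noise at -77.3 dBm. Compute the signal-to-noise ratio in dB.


SNR = -33.9 - (-77.3) = 43.4 dB

43.4 dB


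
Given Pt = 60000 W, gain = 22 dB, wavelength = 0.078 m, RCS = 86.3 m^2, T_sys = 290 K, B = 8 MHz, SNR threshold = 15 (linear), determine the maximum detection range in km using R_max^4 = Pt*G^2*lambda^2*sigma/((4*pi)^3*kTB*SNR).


G_lin = 10^(22/10) = 158.489319
R^4 = 60000 * 158.489319^2 * 0.078^2 * 86.3 / ((4*pi)^3 * 1.38e-23 * 290 * 8000000.0 * 15)
R^4 = 8.30354e17 m^4
R_max = (8.30354e17)^(1/4) = 30186.7 m = 30.2 km

30.2 km


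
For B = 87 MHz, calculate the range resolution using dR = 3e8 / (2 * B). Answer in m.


dR = 3e8 / (2 * 87000000.0) = 1.72 m

1.72 m


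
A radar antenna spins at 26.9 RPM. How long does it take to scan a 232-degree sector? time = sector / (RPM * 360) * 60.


t = 232 / (26.9 * 360) * 60 = 1.44 s

1.44 s


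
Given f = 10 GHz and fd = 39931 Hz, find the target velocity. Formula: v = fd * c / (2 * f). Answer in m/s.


v = 39931 * 3e8 / (2 * 10000000000.0) = 599.0 m/s

599.0 m/s


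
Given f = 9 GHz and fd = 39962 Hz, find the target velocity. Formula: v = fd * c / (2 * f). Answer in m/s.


v = 39962 * 3e8 / (2 * 9000000000.0) = 666.0 m/s

666.0 m/s


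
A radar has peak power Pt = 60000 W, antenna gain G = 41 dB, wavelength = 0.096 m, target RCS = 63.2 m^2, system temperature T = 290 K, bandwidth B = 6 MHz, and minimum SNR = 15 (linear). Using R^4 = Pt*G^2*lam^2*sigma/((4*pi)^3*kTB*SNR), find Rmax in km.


G_lin = 10^(41/10) = 12589.254118
R^4 = 60000 * 12589.254118^2 * 0.096^2 * 63.2 / ((4*pi)^3 * 1.38e-23 * 290 * 6000000.0 * 15)
R^4 = 7.74928e21 m^4
R_max = (7.74928e21)^(1/4) = 296698.5 m = 296.7 km

296.7 km


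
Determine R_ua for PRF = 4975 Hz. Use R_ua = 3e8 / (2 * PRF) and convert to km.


R_ua = 3e8 / (2 * 4975) = 30150.8 m = 30.2 km

30.2 km


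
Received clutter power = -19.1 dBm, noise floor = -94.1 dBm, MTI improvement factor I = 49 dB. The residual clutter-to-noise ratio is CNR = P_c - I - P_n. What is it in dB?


CNR = -19.1 - 49 - (-94.1) = 26.0 dB

26.0 dB


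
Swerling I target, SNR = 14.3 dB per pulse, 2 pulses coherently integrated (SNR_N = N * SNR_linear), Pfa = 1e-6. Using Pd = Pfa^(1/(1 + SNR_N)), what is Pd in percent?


SNR_lin = 10^(14.3/10) = 26.91535
SNR_N = 2 * 26.91535 = 53.8307
1/(1 + SNR_N) = 1/54.8307 = 0.018238
Pd = (1e-6)^0.018238 = 0.77727
Pd = 77.7%

77.7%


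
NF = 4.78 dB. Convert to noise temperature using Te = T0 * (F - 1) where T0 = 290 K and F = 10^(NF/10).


NF_lin = 10^(4.78/10) = 3.006076
Te = 290 * (3.006076 - 1) = 581.8 K

581.8 K


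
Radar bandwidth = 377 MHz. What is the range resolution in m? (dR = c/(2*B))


dR = 3e8 / (2 * 377000000.0) = 0.4 m

0.4 m


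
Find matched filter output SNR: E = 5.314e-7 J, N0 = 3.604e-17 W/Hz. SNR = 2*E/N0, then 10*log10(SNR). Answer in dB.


SNR_lin = 2 * 5.314e-7 / 3.604e-17 = 2.949e10
SNR_dB = 10*log10(2.949e10) = 104.7 dB

104.7 dB


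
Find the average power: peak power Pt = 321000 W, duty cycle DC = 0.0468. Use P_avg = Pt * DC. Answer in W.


P_avg = 321000 * 0.0468 = 15022.8 W

15022.8 W


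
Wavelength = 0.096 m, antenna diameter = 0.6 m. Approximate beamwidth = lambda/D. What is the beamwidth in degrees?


BW_rad = 0.096 / 0.6 = 0.16
BW_deg = 9.17 degrees

9.17 degrees


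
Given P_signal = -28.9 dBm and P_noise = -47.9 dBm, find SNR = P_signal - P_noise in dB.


SNR = -28.9 - (-47.9) = 19.0 dB

19.0 dB


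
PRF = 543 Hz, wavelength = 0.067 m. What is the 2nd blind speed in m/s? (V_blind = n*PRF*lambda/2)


V_blind = 2 * 543 * 0.067 / 2 = 36.4 m/s

36.4 m/s


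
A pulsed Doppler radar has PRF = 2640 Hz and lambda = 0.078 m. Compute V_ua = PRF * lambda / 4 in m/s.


V_ua = 2640 * 0.078 / 4 = 51.5 m/s

51.5 m/s


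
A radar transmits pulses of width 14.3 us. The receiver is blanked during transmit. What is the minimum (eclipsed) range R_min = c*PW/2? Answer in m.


R_min = 3e8 * 14.3e-6 / 2 = 2145.0 m

2145.0 m


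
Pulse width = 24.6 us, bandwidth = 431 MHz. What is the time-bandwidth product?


TBP = 24.6 * 431 = 10602.6

10602.6


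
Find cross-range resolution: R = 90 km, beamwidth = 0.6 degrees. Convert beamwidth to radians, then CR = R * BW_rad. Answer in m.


BW_rad = 0.010471976
CR = 90000 * 0.010471976 = 942.5 m

942.5 m


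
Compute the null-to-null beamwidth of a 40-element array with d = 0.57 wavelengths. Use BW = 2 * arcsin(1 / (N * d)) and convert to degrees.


1/(N*d) = 1/(40*0.57) = 0.04386
BW = 2*arcsin(0.04386) = 5.0 degrees

5.0 degrees


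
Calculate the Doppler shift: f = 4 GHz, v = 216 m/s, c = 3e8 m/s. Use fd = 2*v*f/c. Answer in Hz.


fd = 2 * 216 * 4000000000.0 / 3e8 = 5760.0 Hz

5760.0 Hz


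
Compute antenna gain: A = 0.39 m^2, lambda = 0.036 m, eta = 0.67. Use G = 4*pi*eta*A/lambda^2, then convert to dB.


G_linear = 4*pi*0.67*0.39/0.036^2 = 2533.64
G_dB = 10*log10(2533.64) = 34.0 dB

34.0 dB


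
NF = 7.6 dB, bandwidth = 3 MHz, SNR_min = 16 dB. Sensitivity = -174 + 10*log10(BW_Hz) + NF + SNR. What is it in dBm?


10*log10(3000000.0) = 64.77
S = -174 + 64.77 + 7.6 + 16 = -85.6 dBm

-85.6 dBm


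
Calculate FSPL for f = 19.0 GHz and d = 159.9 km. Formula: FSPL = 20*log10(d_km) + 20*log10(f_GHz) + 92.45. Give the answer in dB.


20*log10(159.9) = 44.08
20*log10(19.0) = 25.58
FSPL = 162.1 dB

162.1 dB


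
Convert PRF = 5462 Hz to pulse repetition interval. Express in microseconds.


PRI = 1/5462 = 0.0001830831 s = 183.1 us

183.1 us


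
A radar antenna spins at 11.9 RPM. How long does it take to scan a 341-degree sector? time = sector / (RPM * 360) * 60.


t = 341 / (11.9 * 360) * 60 = 4.78 s

4.78 s


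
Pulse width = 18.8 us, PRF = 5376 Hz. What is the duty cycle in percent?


DC = 18.8e-6 * 5376 * 100 = 10.11%

10.11%


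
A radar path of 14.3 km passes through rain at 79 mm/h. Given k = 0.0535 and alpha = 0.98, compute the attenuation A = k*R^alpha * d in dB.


gamma = 0.0535 * 79^0.98 = 3.872829 dB/km
A = 3.872829 * 14.3 = 55.38 dB

55.38 dB


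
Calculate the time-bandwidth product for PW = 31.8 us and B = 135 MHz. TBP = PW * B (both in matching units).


TBP = 31.8 * 135 = 4293.0

4293.0


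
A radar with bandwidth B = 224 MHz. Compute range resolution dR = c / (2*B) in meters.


dR = 3e8 / (2 * 224000000.0) = 0.67 m

0.67 m


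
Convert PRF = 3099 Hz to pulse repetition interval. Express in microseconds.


PRI = 1/3099 = 0.0003226847 s = 322.7 us

322.7 us


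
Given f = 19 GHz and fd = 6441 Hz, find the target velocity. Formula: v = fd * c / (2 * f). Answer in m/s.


v = 6441 * 3e8 / (2 * 19000000000.0) = 50.9 m/s

50.9 m/s


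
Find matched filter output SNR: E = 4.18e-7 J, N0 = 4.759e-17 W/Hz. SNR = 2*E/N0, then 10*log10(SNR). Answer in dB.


SNR_lin = 2 * 4.18e-7 / 4.759e-17 = 1.757e10
SNR_dB = 10*log10(1.757e10) = 102.4 dB

102.4 dB


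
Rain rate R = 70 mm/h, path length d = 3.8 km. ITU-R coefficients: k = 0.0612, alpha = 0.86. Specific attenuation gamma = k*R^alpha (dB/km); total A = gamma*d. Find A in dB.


gamma = 0.0612 * 70^0.86 = 2.363392 dB/km
A = 2.363392 * 3.8 = 8.98 dB

8.98 dB


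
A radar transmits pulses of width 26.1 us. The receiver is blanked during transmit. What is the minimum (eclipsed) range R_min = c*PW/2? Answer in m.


R_min = 3e8 * 26.1e-6 / 2 = 3915.0 m

3915.0 m


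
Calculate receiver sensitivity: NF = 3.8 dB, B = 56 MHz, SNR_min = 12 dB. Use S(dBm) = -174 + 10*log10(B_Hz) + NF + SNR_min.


10*log10(56000000.0) = 77.48
S = -174 + 77.48 + 3.8 + 12 = -80.7 dBm

-80.7 dBm


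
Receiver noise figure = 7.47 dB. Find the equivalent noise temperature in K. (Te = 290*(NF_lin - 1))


NF_lin = 10^(7.47/10) = 5.584702
Te = 290 * (5.584702 - 1) = 1329.6 K

1329.6 K


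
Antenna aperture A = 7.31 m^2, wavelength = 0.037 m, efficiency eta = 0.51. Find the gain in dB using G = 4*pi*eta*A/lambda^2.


G_linear = 4*pi*0.51*7.31/0.037^2 = 34221.1
G_dB = 10*log10(34221.1) = 45.3 dB

45.3 dB


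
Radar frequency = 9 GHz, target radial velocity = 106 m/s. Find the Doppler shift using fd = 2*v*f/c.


fd = 2 * 106 * 9000000000.0 / 3e8 = 6360.0 Hz

6360.0 Hz


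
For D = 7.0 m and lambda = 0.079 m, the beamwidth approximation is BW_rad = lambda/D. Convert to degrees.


BW_rad = 0.079 / 7.0 = 0.011286
BW_deg = 0.65 degrees

0.65 degrees


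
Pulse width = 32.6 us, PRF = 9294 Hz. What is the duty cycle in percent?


DC = 32.6e-6 * 9294 * 100 = 30.3%

30.3%


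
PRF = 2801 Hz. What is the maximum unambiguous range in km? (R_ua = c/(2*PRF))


R_ua = 3e8 / (2 * 2801) = 53552.3 m = 53.6 km

53.6 km


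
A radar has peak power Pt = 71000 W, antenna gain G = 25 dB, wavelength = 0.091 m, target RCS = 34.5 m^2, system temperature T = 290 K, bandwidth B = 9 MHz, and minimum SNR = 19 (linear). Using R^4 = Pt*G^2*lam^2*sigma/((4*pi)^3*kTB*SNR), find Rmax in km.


G_lin = 10^(25/10) = 316.227766
R^4 = 71000 * 316.227766^2 * 0.091^2 * 34.5 / ((4*pi)^3 * 1.38e-23 * 290 * 9000000.0 * 19)
R^4 = 1.49368e18 m^4
R_max = (1.49368e18)^(1/4) = 34959.4 m = 35.0 km

35.0 km


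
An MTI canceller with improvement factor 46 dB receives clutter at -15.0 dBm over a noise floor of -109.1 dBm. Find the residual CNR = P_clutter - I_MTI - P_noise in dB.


CNR = -15.0 - 46 - (-109.1) = 48.1 dB

48.1 dB


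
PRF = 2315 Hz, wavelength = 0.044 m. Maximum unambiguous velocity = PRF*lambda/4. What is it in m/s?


V_ua = 2315 * 0.044 / 4 = 25.5 m/s

25.5 m/s


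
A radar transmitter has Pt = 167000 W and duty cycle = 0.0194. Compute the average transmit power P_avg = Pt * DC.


P_avg = 167000 * 0.0194 = 3239.8 W

3239.8 W


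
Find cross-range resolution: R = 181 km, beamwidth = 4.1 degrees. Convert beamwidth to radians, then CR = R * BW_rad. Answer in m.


BW_rad = 0.071558499
CR = 181000 * 0.071558499 = 12952.1 m

12952.1 m


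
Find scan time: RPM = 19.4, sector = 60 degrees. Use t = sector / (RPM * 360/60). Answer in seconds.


t = 60 / (19.4 * 360) * 60 = 0.52 s

0.52 s


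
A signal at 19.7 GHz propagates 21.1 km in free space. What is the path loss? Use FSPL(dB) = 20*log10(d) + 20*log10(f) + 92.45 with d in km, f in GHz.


20*log10(21.1) = 26.49
20*log10(19.7) = 25.89
FSPL = 144.8 dB

144.8 dB


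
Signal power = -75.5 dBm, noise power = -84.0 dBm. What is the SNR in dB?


SNR = -75.5 - (-84.0) = 8.5 dB

8.5 dB


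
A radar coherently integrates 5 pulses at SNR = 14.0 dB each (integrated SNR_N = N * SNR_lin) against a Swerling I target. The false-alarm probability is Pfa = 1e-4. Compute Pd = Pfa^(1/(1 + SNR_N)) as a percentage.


SNR_lin = 10^(14.0/10) = 25.11886
SNR_N = 5 * 25.11886 = 125.5943
1/(1 + SNR_N) = 1/126.5943 = 0.0078992
Pd = (1e-4)^0.0078992 = 0.92983
Pd = 93.0%

93.0%


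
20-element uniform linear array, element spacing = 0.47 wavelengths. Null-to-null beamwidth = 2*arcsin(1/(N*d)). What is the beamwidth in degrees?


1/(N*d) = 1/(20*0.47) = 0.106383
BW = 2*arcsin(0.106383) = 12.2 degrees

12.2 degrees


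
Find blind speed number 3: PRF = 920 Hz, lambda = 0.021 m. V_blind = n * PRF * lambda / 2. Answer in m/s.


V_blind = 3 * 920 * 0.021 / 2 = 29.0 m/s

29.0 m/s


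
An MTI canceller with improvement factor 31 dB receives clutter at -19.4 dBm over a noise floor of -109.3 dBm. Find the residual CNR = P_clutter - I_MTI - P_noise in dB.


CNR = -19.4 - 31 - (-109.3) = 58.9 dB

58.9 dB


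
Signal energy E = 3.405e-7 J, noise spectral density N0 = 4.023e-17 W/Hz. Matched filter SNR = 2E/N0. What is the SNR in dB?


SNR_lin = 2 * 3.405e-7 / 4.023e-17 = 1.693e10
SNR_dB = 10*log10(1.693e10) = 102.3 dB

102.3 dB


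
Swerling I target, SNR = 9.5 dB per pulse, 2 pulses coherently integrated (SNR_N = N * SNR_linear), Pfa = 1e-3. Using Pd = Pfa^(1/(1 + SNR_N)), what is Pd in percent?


SNR_lin = 10^(9.5/10) = 8.91251
SNR_N = 2 * 8.91251 = 17.82502
1/(1 + SNR_N) = 1/18.82502 = 0.0531208
Pd = (1e-3)^0.0531208 = 0.69285
Pd = 69.3%

69.3%


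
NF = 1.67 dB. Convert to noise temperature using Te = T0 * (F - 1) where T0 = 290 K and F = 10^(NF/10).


NF_lin = 10^(1.67/10) = 1.468926
Te = 290 * (1.468926 - 1) = 136.0 K

136.0 K


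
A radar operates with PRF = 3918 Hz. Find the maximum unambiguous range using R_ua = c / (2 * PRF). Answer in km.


R_ua = 3e8 / (2 * 3918) = 38284.8 m = 38.3 km

38.3 km


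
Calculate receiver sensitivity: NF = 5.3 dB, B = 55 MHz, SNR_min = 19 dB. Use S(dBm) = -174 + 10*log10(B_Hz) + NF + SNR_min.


10*log10(55000000.0) = 77.4
S = -174 + 77.4 + 5.3 + 19 = -72.3 dBm

-72.3 dBm


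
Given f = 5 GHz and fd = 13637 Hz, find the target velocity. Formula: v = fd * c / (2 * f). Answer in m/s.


v = 13637 * 3e8 / (2 * 5000000000.0) = 409.1 m/s

409.1 m/s


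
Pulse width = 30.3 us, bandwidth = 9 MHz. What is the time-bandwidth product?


TBP = 30.3 * 9 = 272.7

272.7


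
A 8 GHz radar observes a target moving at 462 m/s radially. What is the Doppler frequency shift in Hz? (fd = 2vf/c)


fd = 2 * 462 * 8000000000.0 / 3e8 = 24640.0 Hz

24640.0 Hz


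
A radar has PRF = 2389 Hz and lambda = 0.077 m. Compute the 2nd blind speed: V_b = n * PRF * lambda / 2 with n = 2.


V_blind = 2 * 2389 * 0.077 / 2 = 184.0 m/s

184.0 m/s


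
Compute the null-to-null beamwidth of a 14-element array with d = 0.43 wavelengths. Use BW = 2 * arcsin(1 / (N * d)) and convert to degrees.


1/(N*d) = 1/(14*0.43) = 0.166113
BW = 2*arcsin(0.166113) = 19.1 degrees

19.1 degrees


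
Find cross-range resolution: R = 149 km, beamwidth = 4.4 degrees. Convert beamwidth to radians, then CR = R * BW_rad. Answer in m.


BW_rad = 0.076794487
CR = 149000 * 0.076794487 = 11442.4 m

11442.4 m


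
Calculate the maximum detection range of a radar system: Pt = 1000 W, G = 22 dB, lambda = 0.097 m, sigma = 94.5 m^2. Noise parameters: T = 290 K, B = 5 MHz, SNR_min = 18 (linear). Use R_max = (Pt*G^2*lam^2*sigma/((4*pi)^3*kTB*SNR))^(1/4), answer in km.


G_lin = 10^(22/10) = 158.489319
R^4 = 1000 * 158.489319^2 * 0.097^2 * 94.5 / ((4*pi)^3 * 1.38e-23 * 290 * 5000000.0 * 18)
R^4 = 3.12483e16 m^4
R_max = (3.12483e16)^(1/4) = 13295.6 m = 13.3 km

13.3 km


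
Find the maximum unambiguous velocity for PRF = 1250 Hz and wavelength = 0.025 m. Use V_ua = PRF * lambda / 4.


V_ua = 1250 * 0.025 / 4 = 7.8 m/s

7.8 m/s


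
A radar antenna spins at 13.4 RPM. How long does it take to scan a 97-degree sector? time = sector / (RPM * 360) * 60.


t = 97 / (13.4 * 360) * 60 = 1.21 s

1.21 s


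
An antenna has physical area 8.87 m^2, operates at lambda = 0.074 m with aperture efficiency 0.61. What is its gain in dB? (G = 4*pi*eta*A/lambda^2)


G_linear = 4*pi*0.61*8.87/0.074^2 = 12416.52
G_dB = 10*log10(12416.52) = 40.9 dB

40.9 dB


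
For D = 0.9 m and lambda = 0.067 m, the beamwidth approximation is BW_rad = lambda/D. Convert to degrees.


BW_rad = 0.067 / 0.9 = 0.074444
BW_deg = 4.27 degrees

4.27 degrees


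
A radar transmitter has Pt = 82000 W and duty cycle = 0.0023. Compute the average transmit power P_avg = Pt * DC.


P_avg = 82000 * 0.0023 = 188.6 W

188.6 W


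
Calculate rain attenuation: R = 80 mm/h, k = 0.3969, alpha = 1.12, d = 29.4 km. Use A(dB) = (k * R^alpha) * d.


gamma = 0.3969 * 80^1.12 = 53.720727 dB/km
A = 53.720727 * 29.4 = 1579.39 dB

1579.39 dB


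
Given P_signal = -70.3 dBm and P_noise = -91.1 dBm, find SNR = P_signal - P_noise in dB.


SNR = -70.3 - (-91.1) = 20.8 dB

20.8 dB


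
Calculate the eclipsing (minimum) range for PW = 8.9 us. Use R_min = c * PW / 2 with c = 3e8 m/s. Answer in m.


R_min = 3e8 * 8.9e-6 / 2 = 1335.0 m

1335.0 m


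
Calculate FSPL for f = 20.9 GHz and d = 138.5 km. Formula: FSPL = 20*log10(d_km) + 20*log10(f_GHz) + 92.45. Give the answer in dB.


20*log10(138.5) = 42.83
20*log10(20.9) = 26.4
FSPL = 161.7 dB

161.7 dB


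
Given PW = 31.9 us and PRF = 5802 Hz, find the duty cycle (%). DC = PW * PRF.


DC = 31.9e-6 * 5802 * 100 = 18.51%

18.51%


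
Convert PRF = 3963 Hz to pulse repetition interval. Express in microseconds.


PRI = 1/3963 = 0.0002523341 s = 252.3 us

252.3 us


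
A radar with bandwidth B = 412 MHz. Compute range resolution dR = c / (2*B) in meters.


dR = 3e8 / (2 * 412000000.0) = 0.36 m

0.36 m


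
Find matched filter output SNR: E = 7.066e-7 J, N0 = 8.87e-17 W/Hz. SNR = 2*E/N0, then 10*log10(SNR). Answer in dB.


SNR_lin = 2 * 7.066e-7 / 8.87e-17 = 1.593e10
SNR_dB = 10*log10(1.593e10) = 102.0 dB

102.0 dB


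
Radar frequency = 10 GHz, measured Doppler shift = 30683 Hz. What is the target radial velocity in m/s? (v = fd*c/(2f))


v = 30683 * 3e8 / (2 * 10000000000.0) = 460.2 m/s

460.2 m/s


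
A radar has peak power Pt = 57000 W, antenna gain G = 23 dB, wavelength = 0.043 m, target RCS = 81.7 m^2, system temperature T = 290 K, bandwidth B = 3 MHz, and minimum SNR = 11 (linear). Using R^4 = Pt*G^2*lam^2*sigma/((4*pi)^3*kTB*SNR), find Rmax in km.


G_lin = 10^(23/10) = 199.526231
R^4 = 57000 * 199.526231^2 * 0.043^2 * 81.7 / ((4*pi)^3 * 1.38e-23 * 290 * 3000000.0 * 11)
R^4 = 1.30802e18 m^4
R_max = (1.30802e18)^(1/4) = 33818.4 m = 33.8 km

33.8 km


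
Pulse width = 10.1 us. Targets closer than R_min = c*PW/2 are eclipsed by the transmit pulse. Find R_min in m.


R_min = 3e8 * 10.1e-6 / 2 = 1515.0 m

1515.0 m


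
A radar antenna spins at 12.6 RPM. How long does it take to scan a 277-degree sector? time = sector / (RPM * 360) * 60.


t = 277 / (12.6 * 360) * 60 = 3.66 s

3.66 s


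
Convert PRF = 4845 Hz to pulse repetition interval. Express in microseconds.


PRI = 1/4845 = 0.0002063983 s = 206.4 us

206.4 us


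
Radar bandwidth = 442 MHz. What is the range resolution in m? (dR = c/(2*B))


dR = 3e8 / (2 * 442000000.0) = 0.34 m

0.34 m


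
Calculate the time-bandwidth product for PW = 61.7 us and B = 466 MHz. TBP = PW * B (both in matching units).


TBP = 61.7 * 466 = 28752.2

28752.2


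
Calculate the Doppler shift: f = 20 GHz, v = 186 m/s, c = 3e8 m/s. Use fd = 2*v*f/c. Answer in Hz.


fd = 2 * 186 * 20000000000.0 / 3e8 = 24800.0 Hz

24800.0 Hz


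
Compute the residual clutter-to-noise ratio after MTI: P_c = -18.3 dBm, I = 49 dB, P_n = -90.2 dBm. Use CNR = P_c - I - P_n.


CNR = -18.3 - 49 - (-90.2) = 22.9 dB

22.9 dB


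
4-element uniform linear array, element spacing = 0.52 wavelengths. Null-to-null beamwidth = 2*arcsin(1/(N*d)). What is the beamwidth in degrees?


1/(N*d) = 1/(4*0.52) = 0.480769
BW = 2*arcsin(0.480769) = 57.5 degrees

57.5 degrees


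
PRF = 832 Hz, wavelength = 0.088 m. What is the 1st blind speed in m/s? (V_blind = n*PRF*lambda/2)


V_blind = 1 * 832 * 0.088 / 2 = 36.6 m/s

36.6 m/s


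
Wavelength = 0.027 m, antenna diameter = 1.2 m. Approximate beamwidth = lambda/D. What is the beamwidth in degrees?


BW_rad = 0.027 / 1.2 = 0.0225
BW_deg = 1.29 degrees

1.29 degrees


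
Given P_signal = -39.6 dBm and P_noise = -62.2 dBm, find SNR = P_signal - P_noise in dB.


SNR = -39.6 - (-62.2) = 22.6 dB

22.6 dB


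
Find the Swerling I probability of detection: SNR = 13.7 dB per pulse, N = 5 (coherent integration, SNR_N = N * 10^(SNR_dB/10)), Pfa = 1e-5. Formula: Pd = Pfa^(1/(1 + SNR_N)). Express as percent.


SNR_lin = 10^(13.7/10) = 23.44229
SNR_N = 5 * 23.44229 = 117.21145
1/(1 + SNR_N) = 1/118.21145 = 0.0084594
Pd = (1e-5)^0.0084594 = 0.9072
Pd = 90.7%

90.7%


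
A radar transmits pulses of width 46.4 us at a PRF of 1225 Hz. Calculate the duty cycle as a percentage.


DC = 46.4e-6 * 1225 * 100 = 5.68%

5.68%


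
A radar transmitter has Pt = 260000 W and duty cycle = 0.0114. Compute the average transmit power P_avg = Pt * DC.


P_avg = 260000 * 0.0114 = 2964.0 W

2964.0 W


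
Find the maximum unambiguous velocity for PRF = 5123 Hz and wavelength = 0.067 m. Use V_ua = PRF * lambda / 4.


V_ua = 5123 * 0.067 / 4 = 85.8 m/s

85.8 m/s


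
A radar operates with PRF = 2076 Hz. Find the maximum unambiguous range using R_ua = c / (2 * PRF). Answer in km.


R_ua = 3e8 / (2 * 2076) = 72254.3 m = 72.3 km

72.3 km


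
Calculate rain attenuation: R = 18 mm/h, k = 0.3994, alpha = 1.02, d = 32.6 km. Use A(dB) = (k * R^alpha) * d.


gamma = 0.3994 * 18^1.02 = 7.617036 dB/km
A = 7.617036 * 32.6 = 248.32 dB

248.32 dB


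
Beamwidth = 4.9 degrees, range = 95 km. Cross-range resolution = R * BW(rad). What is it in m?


BW_rad = 0.085521133
CR = 95000 * 0.085521133 = 8124.5 m

8124.5 m


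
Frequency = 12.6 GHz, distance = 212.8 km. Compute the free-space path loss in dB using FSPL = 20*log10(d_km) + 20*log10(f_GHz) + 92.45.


20*log10(212.8) = 46.56
20*log10(12.6) = 22.01
FSPL = 161.0 dB

161.0 dB


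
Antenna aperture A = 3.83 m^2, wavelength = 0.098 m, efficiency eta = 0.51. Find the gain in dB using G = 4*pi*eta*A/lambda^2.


G_linear = 4*pi*0.51*3.83/0.098^2 = 2555.8
G_dB = 10*log10(2555.8) = 34.1 dB

34.1 dB


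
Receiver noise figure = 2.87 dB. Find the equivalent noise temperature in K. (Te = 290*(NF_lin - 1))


NF_lin = 10^(2.87/10) = 1.936422
Te = 290 * (1.936422 - 1) = 271.6 K

271.6 K


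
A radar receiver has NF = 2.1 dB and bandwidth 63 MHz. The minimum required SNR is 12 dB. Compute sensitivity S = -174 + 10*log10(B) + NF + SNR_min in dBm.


10*log10(63000000.0) = 77.99
S = -174 + 77.99 + 2.1 + 12 = -81.9 dBm

-81.9 dBm


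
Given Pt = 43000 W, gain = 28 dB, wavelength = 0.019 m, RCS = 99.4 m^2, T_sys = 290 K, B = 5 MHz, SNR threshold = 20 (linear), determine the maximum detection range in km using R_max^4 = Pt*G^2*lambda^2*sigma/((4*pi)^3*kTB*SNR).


G_lin = 10^(28/10) = 630.957344
R^4 = 43000 * 630.957344^2 * 0.019^2 * 99.4 / ((4*pi)^3 * 1.38e-23 * 290 * 5000000.0 * 20)
R^4 = 7.73491e17 m^4
R_max = (7.73491e17)^(1/4) = 29656.1 m = 29.7 km

29.7 km


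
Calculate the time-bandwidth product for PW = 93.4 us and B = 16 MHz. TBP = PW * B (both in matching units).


TBP = 93.4 * 16 = 1494.4

1494.4


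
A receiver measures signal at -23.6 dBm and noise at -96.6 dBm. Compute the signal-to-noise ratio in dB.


SNR = -23.6 - (-96.6) = 73.0 dB

73.0 dB


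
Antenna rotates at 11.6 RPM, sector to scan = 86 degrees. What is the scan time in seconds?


t = 86 / (11.6 * 360) * 60 = 1.24 s

1.24 s


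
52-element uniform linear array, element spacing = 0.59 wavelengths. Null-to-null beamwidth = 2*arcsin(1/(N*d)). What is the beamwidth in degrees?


1/(N*d) = 1/(52*0.59) = 0.032595
BW = 2*arcsin(0.032595) = 3.7 degrees

3.7 degrees


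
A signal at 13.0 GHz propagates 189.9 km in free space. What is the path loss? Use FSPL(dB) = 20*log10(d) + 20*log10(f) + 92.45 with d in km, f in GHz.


20*log10(189.9) = 45.57
20*log10(13.0) = 22.28
FSPL = 160.3 dB

160.3 dB


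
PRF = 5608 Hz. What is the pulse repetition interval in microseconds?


PRI = 1/5608 = 0.0001783167 s = 178.3 us

178.3 us


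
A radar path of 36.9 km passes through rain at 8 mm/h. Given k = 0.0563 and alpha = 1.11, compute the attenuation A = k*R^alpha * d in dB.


gamma = 0.0563 * 8^1.11 = 0.566159 dB/km
A = 0.566159 * 36.9 = 20.89 dB

20.89 dB


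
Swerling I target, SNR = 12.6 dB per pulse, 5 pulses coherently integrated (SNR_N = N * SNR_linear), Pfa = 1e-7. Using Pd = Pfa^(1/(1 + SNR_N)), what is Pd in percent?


SNR_lin = 10^(12.6/10) = 18.19701
SNR_N = 5 * 18.19701 = 90.98505
1/(1 + SNR_N) = 1/91.98505 = 0.0108713
Pd = (1e-7)^0.0108713 = 0.83927
Pd = 83.9%

83.9%


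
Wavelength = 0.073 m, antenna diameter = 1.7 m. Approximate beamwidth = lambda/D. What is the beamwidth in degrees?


BW_rad = 0.073 / 1.7 = 0.042941
BW_deg = 2.46 degrees

2.46 degrees


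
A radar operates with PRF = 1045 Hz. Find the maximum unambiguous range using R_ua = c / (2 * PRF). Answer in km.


R_ua = 3e8 / (2 * 1045) = 143540.7 m = 143.5 km

143.5 km


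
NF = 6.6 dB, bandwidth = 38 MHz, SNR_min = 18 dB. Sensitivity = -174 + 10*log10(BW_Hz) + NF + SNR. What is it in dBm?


10*log10(38000000.0) = 75.8
S = -174 + 75.8 + 6.6 + 18 = -73.6 dBm

-73.6 dBm


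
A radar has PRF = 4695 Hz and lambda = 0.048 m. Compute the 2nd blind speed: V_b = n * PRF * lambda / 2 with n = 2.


V_blind = 2 * 4695 * 0.048 / 2 = 225.4 m/s

225.4 m/s


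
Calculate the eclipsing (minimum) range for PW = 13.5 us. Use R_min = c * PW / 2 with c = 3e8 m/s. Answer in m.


R_min = 3e8 * 13.5e-6 / 2 = 2025.0 m

2025.0 m


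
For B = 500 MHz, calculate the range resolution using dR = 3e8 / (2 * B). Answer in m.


dR = 3e8 / (2 * 500000000.0) = 0.3 m

0.3 m


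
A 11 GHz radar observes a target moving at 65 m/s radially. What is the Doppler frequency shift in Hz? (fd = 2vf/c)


fd = 2 * 65 * 11000000000.0 / 3e8 = 4766.7 Hz

4766.7 Hz


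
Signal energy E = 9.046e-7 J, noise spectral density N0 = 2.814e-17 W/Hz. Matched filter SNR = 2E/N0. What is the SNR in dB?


SNR_lin = 2 * 9.046e-7 / 2.814e-17 = 6.429e10
SNR_dB = 10*log10(6.429e10) = 108.1 dB

108.1 dB


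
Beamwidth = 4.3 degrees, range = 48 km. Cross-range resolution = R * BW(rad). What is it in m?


BW_rad = 0.075049158
CR = 48000 * 0.075049158 = 3602.4 m

3602.4 m


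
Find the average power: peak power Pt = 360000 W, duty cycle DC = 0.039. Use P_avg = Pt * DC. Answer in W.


P_avg = 360000 * 0.039 = 14040.0 W

14040.0 W


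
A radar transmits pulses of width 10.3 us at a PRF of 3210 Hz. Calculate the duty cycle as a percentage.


DC = 10.3e-6 * 3210 * 100 = 3.31%

3.31%


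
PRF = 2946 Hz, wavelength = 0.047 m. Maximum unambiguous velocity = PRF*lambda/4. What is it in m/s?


V_ua = 2946 * 0.047 / 4 = 34.6 m/s

34.6 m/s


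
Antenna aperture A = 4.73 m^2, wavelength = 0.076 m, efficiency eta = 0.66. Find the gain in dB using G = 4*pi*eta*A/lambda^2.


G_linear = 4*pi*0.66*4.73/0.076^2 = 6791.84
G_dB = 10*log10(6791.84) = 38.3 dB

38.3 dB


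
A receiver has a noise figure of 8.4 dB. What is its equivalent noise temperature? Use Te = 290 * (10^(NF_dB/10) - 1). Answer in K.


NF_lin = 10^(8.4/10) = 6.91831
Te = 290 * (6.91831 - 1) = 1716.3 K

1716.3 K


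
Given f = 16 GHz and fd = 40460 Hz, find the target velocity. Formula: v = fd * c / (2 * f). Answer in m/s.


v = 40460 * 3e8 / (2 * 16000000000.0) = 379.3 m/s

379.3 m/s


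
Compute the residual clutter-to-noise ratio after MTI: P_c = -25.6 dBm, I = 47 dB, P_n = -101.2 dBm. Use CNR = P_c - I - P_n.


CNR = -25.6 - 47 - (-101.2) = 28.6 dB

28.6 dB


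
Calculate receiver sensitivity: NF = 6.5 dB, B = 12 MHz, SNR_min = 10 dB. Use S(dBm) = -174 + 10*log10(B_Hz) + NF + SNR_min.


10*log10(12000000.0) = 70.79
S = -174 + 70.79 + 6.5 + 10 = -86.7 dBm

-86.7 dBm


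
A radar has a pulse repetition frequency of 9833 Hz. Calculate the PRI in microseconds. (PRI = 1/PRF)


PRI = 1/9833 = 0.0001016984 s = 101.7 us

101.7 us


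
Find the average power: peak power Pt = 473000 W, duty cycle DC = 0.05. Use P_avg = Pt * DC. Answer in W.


P_avg = 473000 * 0.05 = 23650.0 W

23650.0 W


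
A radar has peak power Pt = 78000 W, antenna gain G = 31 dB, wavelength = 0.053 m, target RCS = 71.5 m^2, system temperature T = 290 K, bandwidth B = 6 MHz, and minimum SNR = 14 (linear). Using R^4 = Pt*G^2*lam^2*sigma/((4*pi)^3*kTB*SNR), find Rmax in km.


G_lin = 10^(31/10) = 1258.925412
R^4 = 78000 * 1258.925412^2 * 0.053^2 * 71.5 / ((4*pi)^3 * 1.38e-23 * 290 * 6000000.0 * 14)
R^4 = 3.72191e19 m^4
R_max = (3.72191e19)^(1/4) = 78107.3 m = 78.1 km

78.1 km


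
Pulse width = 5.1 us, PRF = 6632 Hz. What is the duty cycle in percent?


DC = 5.1e-6 * 6632 * 100 = 3.38%

3.38%


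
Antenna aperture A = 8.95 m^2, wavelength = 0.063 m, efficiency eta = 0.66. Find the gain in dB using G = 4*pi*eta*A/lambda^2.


G_linear = 4*pi*0.66*8.95/0.063^2 = 18702.33
G_dB = 10*log10(18702.33) = 42.7 dB

42.7 dB


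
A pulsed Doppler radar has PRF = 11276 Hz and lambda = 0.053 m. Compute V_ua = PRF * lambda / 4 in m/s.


V_ua = 11276 * 0.053 / 4 = 149.4 m/s

149.4 m/s


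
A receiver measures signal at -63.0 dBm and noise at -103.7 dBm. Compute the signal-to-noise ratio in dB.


SNR = -63.0 - (-103.7) = 40.7 dB

40.7 dB


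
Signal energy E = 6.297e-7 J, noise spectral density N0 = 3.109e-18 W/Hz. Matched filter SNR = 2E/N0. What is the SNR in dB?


SNR_lin = 2 * 6.297e-7 / 3.109e-18 = 4.051e11
SNR_dB = 10*log10(4.051e11) = 116.1 dB

116.1 dB


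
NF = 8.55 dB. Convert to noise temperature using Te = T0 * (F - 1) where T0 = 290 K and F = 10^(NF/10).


NF_lin = 10^(8.55/10) = 7.161434
Te = 290 * (7.161434 - 1) = 1786.8 K

1786.8 K


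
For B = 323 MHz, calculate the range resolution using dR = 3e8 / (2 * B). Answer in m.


dR = 3e8 / (2 * 323000000.0) = 0.46 m

0.46 m


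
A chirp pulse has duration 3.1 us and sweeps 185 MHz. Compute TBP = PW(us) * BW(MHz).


TBP = 3.1 * 185 = 573.5

573.5


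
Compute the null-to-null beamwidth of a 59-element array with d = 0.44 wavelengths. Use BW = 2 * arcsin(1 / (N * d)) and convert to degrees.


1/(N*d) = 1/(59*0.44) = 0.038521
BW = 2*arcsin(0.038521) = 4.4 degrees

4.4 degrees


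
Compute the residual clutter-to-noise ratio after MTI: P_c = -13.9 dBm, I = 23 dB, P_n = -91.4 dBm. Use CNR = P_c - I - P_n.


CNR = -13.9 - 23 - (-91.4) = 54.5 dB

54.5 dB


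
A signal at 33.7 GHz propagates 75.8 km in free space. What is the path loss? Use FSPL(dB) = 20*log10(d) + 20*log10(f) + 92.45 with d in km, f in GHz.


20*log10(75.8) = 37.59
20*log10(33.7) = 30.55
FSPL = 160.6 dB

160.6 dB


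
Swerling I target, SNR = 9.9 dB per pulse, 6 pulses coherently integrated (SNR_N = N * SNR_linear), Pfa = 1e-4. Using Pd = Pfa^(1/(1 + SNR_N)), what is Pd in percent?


SNR_lin = 10^(9.9/10) = 9.77237
SNR_N = 6 * 9.77237 = 58.63422
1/(1 + SNR_N) = 1/59.63422 = 0.0167689
Pd = (1e-4)^0.0167689 = 0.85689
Pd = 85.7%

85.7%


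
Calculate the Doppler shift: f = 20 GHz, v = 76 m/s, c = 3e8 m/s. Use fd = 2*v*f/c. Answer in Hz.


fd = 2 * 76 * 20000000000.0 / 3e8 = 10133.3 Hz

10133.3 Hz


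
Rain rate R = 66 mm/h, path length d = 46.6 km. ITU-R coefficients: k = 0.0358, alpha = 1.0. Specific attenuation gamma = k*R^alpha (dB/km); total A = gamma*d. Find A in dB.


gamma = 0.0358 * 66^1.0 = 2.3628 dB/km
A = 2.3628 * 46.6 = 110.11 dB

110.11 dB


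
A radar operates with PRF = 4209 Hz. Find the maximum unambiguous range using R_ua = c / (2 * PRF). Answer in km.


R_ua = 3e8 / (2 * 4209) = 35637.9 m = 35.6 km

35.6 km


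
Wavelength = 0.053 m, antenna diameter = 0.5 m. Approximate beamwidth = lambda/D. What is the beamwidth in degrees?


BW_rad = 0.053 / 0.5 = 0.106
BW_deg = 6.07 degrees

6.07 degrees


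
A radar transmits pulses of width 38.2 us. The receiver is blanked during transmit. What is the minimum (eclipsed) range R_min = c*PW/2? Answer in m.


R_min = 3e8 * 38.2e-6 / 2 = 5730.0 m

5730.0 m


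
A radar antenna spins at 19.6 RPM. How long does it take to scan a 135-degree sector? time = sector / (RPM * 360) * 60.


t = 135 / (19.6 * 360) * 60 = 1.15 s

1.15 s


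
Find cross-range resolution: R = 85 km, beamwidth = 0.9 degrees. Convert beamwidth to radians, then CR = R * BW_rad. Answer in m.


BW_rad = 0.015707963
CR = 85000 * 0.015707963 = 1335.2 m

1335.2 m


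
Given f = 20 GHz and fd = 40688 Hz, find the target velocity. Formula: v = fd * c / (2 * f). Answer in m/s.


v = 40688 * 3e8 / (2 * 20000000000.0) = 305.2 m/s

305.2 m/s


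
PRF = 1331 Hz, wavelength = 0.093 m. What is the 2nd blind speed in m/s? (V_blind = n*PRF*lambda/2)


V_blind = 2 * 1331 * 0.093 / 2 = 123.8 m/s

123.8 m/s


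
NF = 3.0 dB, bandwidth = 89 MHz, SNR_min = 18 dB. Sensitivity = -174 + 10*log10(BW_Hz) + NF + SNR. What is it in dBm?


10*log10(89000000.0) = 79.49
S = -174 + 79.49 + 3.0 + 18 = -73.5 dBm

-73.5 dBm


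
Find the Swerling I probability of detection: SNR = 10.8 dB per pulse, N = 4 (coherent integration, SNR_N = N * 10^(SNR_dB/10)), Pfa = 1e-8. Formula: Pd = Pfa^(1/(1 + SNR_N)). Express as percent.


SNR_lin = 10^(10.8/10) = 12.02264
SNR_N = 4 * 12.02264 = 48.09056
1/(1 + SNR_N) = 1/49.09056 = 0.0203705
Pd = (1e-8)^0.0203705 = 0.68713
Pd = 68.7%

68.7%


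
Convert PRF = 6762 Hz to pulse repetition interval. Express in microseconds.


PRI = 1/6762 = 0.0001478852 s = 147.9 us

147.9 us


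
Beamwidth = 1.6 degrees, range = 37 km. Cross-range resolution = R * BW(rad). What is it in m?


BW_rad = 0.027925268
CR = 37000 * 0.027925268 = 1033.2 m

1033.2 m


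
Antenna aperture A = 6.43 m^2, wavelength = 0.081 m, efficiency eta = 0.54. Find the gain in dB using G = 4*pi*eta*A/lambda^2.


G_linear = 4*pi*0.54*6.43/0.081^2 = 6650.35
G_dB = 10*log10(6650.35) = 38.2 dB

38.2 dB


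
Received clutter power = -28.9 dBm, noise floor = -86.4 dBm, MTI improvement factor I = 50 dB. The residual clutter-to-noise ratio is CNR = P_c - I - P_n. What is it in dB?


CNR = -28.9 - 50 - (-86.4) = 7.5 dB

7.5 dB


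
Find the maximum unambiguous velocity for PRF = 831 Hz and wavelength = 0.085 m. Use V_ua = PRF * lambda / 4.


V_ua = 831 * 0.085 / 4 = 17.7 m/s

17.7 m/s


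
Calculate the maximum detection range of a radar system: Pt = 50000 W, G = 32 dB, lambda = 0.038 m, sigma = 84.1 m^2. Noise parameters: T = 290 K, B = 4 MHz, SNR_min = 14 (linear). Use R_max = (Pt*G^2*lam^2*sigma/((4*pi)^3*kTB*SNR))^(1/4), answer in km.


G_lin = 10^(32/10) = 1584.893192
R^4 = 50000 * 1584.893192^2 * 0.038^2 * 84.1 / ((4*pi)^3 * 1.38e-23 * 290 * 4000000.0 * 14)
R^4 = 3.42956e19 m^4
R_max = (3.42956e19)^(1/4) = 76526.1 m = 76.5 km

76.5 km


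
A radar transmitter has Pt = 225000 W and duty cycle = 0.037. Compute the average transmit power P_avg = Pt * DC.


P_avg = 225000 * 0.037 = 8325.0 W

8325.0 W


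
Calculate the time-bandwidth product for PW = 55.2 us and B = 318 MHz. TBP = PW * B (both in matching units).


TBP = 55.2 * 318 = 17553.6

17553.6


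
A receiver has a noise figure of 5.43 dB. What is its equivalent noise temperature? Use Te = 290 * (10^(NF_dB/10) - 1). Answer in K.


NF_lin = 10^(5.43/10) = 3.491403
Te = 290 * (3.491403 - 1) = 722.5 K

722.5 K


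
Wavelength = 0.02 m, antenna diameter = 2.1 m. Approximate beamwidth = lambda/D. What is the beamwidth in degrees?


BW_rad = 0.02 / 2.1 = 0.009524
BW_deg = 0.55 degrees

0.55 degrees


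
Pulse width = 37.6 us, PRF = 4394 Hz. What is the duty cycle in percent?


DC = 37.6e-6 * 4394 * 100 = 16.52%

16.52%


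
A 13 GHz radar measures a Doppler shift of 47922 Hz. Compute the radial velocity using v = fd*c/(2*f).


v = 47922 * 3e8 / (2 * 13000000000.0) = 552.9 m/s

552.9 m/s


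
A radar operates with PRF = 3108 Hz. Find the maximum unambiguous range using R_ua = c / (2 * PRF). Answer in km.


R_ua = 3e8 / (2 * 3108) = 48262.5 m = 48.3 km

48.3 km


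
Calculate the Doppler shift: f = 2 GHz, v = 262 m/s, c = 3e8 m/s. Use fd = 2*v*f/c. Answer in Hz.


fd = 2 * 262 * 2000000000.0 / 3e8 = 3493.3 Hz

3493.3 Hz


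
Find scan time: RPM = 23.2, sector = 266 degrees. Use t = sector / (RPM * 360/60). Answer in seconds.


t = 266 / (23.2 * 360) * 60 = 1.91 s

1.91 s


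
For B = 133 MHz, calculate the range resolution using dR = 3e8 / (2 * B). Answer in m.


dR = 3e8 / (2 * 133000000.0) = 1.13 m

1.13 m


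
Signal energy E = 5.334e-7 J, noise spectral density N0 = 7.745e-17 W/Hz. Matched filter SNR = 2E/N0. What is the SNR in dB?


SNR_lin = 2 * 5.334e-7 / 7.745e-17 = 1.377e10
SNR_dB = 10*log10(1.377e10) = 101.4 dB

101.4 dB
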